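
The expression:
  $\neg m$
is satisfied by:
  {m: False}


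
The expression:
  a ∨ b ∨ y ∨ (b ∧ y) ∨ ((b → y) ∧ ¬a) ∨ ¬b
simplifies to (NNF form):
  True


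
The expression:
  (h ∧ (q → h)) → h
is always true.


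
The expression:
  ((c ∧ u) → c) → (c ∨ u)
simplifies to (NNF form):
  c ∨ u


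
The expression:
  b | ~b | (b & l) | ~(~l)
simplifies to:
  True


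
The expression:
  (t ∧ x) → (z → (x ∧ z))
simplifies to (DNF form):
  True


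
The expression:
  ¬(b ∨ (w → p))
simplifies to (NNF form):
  w ∧ ¬b ∧ ¬p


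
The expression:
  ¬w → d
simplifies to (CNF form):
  d ∨ w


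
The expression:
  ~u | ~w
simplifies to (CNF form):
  ~u | ~w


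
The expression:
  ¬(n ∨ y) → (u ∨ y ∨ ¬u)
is always true.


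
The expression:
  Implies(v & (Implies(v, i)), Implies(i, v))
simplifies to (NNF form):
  True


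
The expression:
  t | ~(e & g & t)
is always true.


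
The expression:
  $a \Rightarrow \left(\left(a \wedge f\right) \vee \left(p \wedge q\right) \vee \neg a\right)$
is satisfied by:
  {p: True, f: True, q: True, a: False}
  {p: True, f: True, q: False, a: False}
  {f: True, q: True, p: False, a: False}
  {f: True, p: False, q: False, a: False}
  {p: True, q: True, f: False, a: False}
  {p: True, q: False, f: False, a: False}
  {q: True, p: False, f: False, a: False}
  {q: False, p: False, f: False, a: False}
  {a: True, p: True, f: True, q: True}
  {a: True, p: True, f: True, q: False}
  {a: True, f: True, q: True, p: False}
  {a: True, f: True, q: False, p: False}
  {a: True, p: True, q: True, f: False}


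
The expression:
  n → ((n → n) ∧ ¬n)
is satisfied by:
  {n: False}


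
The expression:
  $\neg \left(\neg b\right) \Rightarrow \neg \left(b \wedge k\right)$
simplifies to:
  $\neg b \vee \neg k$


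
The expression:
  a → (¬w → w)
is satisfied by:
  {w: True, a: False}
  {a: False, w: False}
  {a: True, w: True}


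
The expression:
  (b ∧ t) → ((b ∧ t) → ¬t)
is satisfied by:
  {t: False, b: False}
  {b: True, t: False}
  {t: True, b: False}


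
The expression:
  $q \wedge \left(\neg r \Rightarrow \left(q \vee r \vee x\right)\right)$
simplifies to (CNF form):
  $q$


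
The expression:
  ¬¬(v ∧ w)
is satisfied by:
  {w: True, v: True}


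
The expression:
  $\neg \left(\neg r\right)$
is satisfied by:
  {r: True}


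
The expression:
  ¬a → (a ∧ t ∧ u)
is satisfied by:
  {a: True}


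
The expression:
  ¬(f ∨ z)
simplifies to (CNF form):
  ¬f ∧ ¬z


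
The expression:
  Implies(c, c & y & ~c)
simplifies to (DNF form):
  ~c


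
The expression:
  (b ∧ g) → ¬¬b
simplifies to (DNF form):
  True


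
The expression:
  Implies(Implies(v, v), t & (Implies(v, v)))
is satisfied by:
  {t: True}


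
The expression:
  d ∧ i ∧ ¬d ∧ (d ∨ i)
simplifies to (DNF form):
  False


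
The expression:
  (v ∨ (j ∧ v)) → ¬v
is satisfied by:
  {v: False}


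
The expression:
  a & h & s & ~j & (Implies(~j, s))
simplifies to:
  a & h & s & ~j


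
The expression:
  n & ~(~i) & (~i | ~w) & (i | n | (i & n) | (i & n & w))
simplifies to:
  i & n & ~w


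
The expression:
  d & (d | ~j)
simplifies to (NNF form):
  d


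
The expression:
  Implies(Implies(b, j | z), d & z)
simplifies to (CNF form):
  (b | z) & (d | ~z) & (z | ~j)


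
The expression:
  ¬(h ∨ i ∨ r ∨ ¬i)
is never true.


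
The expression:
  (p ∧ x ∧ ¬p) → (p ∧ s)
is always true.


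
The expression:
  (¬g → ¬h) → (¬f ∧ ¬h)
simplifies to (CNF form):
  (h ∨ ¬f) ∧ (h ∨ ¬h) ∧ (¬f ∨ ¬g) ∧ (¬g ∨ ¬h)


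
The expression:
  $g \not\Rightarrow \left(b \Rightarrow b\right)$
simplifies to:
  $\text{False}$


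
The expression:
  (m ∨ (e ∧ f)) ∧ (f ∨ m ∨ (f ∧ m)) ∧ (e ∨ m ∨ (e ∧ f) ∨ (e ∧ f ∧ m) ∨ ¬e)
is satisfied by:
  {m: True, f: True, e: True}
  {m: True, f: True, e: False}
  {m: True, e: True, f: False}
  {m: True, e: False, f: False}
  {f: True, e: True, m: False}


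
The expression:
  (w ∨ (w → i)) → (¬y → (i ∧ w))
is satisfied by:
  {i: True, y: True, w: True}
  {i: True, y: True, w: False}
  {y: True, w: True, i: False}
  {y: True, w: False, i: False}
  {i: True, w: True, y: False}


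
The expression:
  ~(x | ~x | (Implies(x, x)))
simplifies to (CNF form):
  False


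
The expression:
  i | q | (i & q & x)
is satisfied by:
  {i: True, q: True}
  {i: True, q: False}
  {q: True, i: False}


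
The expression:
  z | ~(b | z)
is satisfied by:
  {z: True, b: False}
  {b: False, z: False}
  {b: True, z: True}


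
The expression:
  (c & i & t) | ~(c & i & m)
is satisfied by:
  {t: True, m: False, i: False, c: False}
  {t: False, m: False, i: False, c: False}
  {c: True, t: True, m: False, i: False}
  {c: True, t: False, m: False, i: False}
  {t: True, i: True, c: False, m: False}
  {i: True, c: False, m: False, t: False}
  {c: True, i: True, t: True, m: False}
  {c: True, i: True, t: False, m: False}
  {t: True, m: True, c: False, i: False}
  {m: True, c: False, i: False, t: False}
  {t: True, c: True, m: True, i: False}
  {c: True, m: True, t: False, i: False}
  {t: True, i: True, m: True, c: False}
  {i: True, m: True, c: False, t: False}
  {c: True, i: True, m: True, t: True}


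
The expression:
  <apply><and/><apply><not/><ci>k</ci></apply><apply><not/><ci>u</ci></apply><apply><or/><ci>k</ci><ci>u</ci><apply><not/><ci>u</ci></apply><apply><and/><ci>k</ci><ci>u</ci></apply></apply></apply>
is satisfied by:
  {u: False, k: False}


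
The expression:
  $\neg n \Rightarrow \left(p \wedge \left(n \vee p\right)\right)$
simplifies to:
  $n \vee p$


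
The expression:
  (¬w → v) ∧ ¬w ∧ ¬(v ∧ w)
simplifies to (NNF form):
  v ∧ ¬w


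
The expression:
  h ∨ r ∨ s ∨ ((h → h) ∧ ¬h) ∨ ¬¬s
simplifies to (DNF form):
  True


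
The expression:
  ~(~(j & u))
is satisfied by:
  {j: True, u: True}


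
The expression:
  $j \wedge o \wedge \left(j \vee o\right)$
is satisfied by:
  {j: True, o: True}


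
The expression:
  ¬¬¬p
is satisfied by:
  {p: False}


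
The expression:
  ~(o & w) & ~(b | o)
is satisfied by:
  {o: False, b: False}


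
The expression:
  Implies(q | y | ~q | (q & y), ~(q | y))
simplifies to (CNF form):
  ~q & ~y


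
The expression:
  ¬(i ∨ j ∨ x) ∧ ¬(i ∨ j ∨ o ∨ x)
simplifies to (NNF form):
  ¬i ∧ ¬j ∧ ¬o ∧ ¬x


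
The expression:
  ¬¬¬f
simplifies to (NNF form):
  ¬f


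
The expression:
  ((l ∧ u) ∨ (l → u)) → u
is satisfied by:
  {l: True, u: True}
  {l: True, u: False}
  {u: True, l: False}


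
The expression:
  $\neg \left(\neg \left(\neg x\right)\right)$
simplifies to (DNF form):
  $\neg x$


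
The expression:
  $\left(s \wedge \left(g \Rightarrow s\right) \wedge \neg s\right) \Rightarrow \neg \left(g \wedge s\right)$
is always true.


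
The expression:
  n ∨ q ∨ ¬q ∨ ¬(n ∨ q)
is always true.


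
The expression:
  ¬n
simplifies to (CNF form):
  ¬n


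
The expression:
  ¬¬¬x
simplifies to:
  ¬x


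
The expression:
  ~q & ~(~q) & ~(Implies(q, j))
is never true.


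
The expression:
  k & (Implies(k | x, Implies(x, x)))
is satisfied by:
  {k: True}


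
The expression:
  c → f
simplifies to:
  f ∨ ¬c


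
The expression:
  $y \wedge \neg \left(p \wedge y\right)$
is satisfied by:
  {y: True, p: False}


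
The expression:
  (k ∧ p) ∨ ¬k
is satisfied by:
  {p: True, k: False}
  {k: False, p: False}
  {k: True, p: True}


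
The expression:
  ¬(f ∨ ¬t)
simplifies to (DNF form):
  t ∧ ¬f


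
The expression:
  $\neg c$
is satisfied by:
  {c: False}


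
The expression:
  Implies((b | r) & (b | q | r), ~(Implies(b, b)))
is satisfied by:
  {r: False, b: False}


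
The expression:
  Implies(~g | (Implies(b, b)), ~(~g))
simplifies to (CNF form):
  g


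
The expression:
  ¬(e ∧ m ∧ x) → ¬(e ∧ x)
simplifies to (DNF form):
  m ∨ ¬e ∨ ¬x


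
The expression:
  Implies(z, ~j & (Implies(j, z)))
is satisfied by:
  {z: False, j: False}
  {j: True, z: False}
  {z: True, j: False}


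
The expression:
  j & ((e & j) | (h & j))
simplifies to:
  j & (e | h)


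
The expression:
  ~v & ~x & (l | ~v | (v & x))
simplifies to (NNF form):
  ~v & ~x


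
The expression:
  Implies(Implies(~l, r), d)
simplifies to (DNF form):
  d | (~l & ~r)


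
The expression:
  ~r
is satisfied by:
  {r: False}


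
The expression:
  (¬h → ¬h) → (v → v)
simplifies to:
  True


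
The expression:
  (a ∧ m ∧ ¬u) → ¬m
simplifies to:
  u ∨ ¬a ∨ ¬m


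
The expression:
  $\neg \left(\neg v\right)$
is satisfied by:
  {v: True}


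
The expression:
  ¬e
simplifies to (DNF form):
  ¬e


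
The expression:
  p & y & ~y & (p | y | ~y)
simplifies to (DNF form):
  False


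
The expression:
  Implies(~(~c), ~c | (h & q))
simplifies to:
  ~c | (h & q)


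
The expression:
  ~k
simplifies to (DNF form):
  ~k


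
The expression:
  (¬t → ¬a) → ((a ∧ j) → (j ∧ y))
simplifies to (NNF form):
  y ∨ ¬a ∨ ¬j ∨ ¬t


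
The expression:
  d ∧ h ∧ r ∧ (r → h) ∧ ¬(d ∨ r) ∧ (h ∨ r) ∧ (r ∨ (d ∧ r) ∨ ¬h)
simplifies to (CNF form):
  False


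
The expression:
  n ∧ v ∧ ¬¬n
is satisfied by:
  {n: True, v: True}


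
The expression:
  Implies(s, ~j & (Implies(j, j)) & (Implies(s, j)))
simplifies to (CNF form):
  ~s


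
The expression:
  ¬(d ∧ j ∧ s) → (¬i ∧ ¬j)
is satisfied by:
  {s: True, d: True, i: False, j: False}
  {s: True, i: False, d: False, j: False}
  {d: True, s: False, i: False, j: False}
  {s: False, i: False, d: False, j: False}
  {j: True, s: True, d: True, i: False}
  {j: True, s: True, d: True, i: True}


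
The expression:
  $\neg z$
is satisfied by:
  {z: False}


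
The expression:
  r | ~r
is always true.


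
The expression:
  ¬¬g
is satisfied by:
  {g: True}


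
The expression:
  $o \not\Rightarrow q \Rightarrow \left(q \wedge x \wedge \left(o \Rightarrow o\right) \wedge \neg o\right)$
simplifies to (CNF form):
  $q \vee \neg o$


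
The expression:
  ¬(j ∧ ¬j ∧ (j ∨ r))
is always true.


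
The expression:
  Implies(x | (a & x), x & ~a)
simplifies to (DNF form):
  ~a | ~x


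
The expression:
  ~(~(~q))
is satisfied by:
  {q: False}


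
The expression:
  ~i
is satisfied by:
  {i: False}


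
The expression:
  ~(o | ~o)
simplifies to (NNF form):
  False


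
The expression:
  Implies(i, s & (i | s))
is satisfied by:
  {s: True, i: False}
  {i: False, s: False}
  {i: True, s: True}


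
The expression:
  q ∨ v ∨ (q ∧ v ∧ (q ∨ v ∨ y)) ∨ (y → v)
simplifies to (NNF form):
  q ∨ v ∨ ¬y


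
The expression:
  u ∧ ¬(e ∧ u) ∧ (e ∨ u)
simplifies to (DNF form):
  u ∧ ¬e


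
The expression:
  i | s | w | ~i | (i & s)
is always true.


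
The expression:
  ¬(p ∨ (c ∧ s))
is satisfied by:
  {s: False, p: False, c: False}
  {c: True, s: False, p: False}
  {s: True, c: False, p: False}


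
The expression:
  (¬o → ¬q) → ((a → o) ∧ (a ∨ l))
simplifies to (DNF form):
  (a ∧ o) ∨ (l ∧ ¬a) ∨ (q ∧ ¬o)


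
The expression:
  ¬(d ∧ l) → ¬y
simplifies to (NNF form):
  (d ∧ l) ∨ ¬y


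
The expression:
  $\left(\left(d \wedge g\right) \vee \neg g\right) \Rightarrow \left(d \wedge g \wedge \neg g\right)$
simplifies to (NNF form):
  $g \wedge \neg d$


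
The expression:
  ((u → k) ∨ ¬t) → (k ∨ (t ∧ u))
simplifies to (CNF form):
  (k ∨ t) ∧ (k ∨ u)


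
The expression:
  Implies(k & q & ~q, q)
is always true.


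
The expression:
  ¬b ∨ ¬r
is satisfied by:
  {b: False, r: False}
  {r: True, b: False}
  {b: True, r: False}


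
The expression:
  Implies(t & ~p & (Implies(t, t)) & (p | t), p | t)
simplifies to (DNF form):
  True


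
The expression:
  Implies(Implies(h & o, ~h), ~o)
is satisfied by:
  {h: True, o: False}
  {o: False, h: False}
  {o: True, h: True}


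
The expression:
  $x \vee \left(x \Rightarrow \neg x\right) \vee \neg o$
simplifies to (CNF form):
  $\text{True}$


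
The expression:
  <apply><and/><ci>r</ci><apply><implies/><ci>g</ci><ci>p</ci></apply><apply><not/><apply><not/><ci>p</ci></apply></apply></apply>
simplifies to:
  <apply><and/><ci>p</ci><ci>r</ci></apply>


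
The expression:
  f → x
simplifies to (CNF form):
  x ∨ ¬f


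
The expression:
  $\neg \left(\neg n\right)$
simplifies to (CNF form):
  $n$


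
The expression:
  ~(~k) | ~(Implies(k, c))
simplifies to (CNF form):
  k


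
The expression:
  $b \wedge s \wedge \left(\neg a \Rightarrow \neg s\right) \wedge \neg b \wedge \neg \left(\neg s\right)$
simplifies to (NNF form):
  $\text{False}$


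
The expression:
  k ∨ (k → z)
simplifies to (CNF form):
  True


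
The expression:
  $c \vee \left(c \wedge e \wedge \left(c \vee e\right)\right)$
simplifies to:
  $c$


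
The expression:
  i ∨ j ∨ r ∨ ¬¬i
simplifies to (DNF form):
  i ∨ j ∨ r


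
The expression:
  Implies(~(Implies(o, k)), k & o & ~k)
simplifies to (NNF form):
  k | ~o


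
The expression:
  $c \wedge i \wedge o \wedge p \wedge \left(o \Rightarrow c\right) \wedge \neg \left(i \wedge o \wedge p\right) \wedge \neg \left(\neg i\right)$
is never true.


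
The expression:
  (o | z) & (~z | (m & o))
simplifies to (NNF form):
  o & (m | ~z)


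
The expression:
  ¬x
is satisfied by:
  {x: False}


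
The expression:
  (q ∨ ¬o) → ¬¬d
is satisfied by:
  {d: True, o: True, q: False}
  {d: True, q: False, o: False}
  {d: True, o: True, q: True}
  {d: True, q: True, o: False}
  {o: True, q: False, d: False}


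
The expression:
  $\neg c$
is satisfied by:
  {c: False}


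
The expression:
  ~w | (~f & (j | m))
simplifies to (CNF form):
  (~f | ~w) & (j | m | ~w) & (j | ~f | ~w) & (m | ~f | ~w)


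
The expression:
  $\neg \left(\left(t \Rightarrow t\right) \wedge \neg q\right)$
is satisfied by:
  {q: True}


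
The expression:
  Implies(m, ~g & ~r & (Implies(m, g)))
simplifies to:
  ~m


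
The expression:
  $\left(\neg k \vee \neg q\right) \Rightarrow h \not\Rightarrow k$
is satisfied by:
  {q: True, h: True, k: False}
  {h: True, k: False, q: False}
  {q: True, k: True, h: True}
  {q: True, k: True, h: False}


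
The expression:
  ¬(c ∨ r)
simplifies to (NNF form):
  ¬c ∧ ¬r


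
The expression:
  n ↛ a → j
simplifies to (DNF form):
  a ∨ j ∨ ¬n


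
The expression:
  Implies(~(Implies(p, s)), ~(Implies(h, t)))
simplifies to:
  s | ~p | (h & ~t)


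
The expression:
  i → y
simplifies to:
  y ∨ ¬i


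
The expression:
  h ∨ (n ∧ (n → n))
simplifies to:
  h ∨ n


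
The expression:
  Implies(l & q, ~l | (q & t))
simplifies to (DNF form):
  t | ~l | ~q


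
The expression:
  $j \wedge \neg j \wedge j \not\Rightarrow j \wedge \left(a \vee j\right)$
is never true.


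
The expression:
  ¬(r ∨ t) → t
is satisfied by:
  {r: True, t: True}
  {r: True, t: False}
  {t: True, r: False}


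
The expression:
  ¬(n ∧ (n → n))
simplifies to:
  ¬n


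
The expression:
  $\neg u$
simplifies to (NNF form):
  $\neg u$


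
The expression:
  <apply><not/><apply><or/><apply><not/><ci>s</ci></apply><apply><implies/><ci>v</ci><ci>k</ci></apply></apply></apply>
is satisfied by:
  {s: True, v: True, k: False}


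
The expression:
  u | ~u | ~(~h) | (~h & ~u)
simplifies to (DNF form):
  True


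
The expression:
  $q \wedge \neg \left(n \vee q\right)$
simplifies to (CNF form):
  $\text{False}$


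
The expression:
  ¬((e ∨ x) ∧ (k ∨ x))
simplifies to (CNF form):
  ¬x ∧ (¬e ∨ ¬k)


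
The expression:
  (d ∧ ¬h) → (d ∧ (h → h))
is always true.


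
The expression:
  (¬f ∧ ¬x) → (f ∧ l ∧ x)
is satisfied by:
  {x: True, f: True}
  {x: True, f: False}
  {f: True, x: False}


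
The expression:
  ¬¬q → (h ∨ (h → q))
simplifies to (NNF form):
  True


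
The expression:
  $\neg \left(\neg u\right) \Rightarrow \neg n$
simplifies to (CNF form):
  $\neg n \vee \neg u$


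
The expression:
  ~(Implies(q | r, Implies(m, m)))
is never true.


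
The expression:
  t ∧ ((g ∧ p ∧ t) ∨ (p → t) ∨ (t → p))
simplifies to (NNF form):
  t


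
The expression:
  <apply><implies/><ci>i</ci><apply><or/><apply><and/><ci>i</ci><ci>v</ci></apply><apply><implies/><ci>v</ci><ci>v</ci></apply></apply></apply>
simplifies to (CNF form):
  <true/>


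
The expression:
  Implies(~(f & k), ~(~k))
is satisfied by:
  {k: True}


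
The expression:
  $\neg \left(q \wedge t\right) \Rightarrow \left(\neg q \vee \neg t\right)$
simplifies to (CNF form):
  $\text{True}$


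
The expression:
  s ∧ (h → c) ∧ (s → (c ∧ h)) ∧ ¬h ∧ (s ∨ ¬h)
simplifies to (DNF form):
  False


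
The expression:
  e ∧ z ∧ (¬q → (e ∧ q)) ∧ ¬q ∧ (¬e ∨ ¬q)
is never true.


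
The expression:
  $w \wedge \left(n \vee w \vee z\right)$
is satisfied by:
  {w: True}


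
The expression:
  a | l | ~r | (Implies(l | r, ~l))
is always true.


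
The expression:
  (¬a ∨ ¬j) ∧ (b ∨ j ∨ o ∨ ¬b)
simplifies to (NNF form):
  ¬a ∨ ¬j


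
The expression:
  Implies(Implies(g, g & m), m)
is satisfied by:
  {m: True, g: True}
  {m: True, g: False}
  {g: True, m: False}


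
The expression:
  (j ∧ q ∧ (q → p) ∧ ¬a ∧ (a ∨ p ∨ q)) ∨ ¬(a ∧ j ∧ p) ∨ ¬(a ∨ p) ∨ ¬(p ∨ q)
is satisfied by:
  {p: False, a: False, j: False}
  {j: True, p: False, a: False}
  {a: True, p: False, j: False}
  {j: True, a: True, p: False}
  {p: True, j: False, a: False}
  {j: True, p: True, a: False}
  {a: True, p: True, j: False}


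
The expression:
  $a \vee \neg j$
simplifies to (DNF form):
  $a \vee \neg j$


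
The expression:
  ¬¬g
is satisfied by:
  {g: True}


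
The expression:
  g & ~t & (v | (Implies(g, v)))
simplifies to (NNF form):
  g & v & ~t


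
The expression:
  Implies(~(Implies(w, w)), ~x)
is always true.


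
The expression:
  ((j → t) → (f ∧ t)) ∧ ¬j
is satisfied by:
  {t: True, f: True, j: False}


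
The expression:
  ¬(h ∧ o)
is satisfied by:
  {h: False, o: False}
  {o: True, h: False}
  {h: True, o: False}


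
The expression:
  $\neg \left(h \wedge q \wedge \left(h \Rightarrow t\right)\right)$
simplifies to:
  $\neg h \vee \neg q \vee \neg t$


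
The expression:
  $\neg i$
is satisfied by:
  {i: False}


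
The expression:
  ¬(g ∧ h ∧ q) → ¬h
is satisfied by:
  {g: True, q: True, h: False}
  {g: True, q: False, h: False}
  {q: True, g: False, h: False}
  {g: False, q: False, h: False}
  {g: True, h: True, q: True}


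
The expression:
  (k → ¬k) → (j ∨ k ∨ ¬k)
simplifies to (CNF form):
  True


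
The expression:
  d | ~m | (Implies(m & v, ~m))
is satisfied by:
  {d: True, m: False, v: False}
  {m: False, v: False, d: False}
  {v: True, d: True, m: False}
  {v: True, m: False, d: False}
  {d: True, m: True, v: False}
  {m: True, d: False, v: False}
  {v: True, m: True, d: True}


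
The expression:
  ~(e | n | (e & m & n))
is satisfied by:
  {n: False, e: False}


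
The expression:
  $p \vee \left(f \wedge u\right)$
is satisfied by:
  {u: True, p: True, f: True}
  {u: True, p: True, f: False}
  {p: True, f: True, u: False}
  {p: True, f: False, u: False}
  {u: True, f: True, p: False}


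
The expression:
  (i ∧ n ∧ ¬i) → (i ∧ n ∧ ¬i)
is always true.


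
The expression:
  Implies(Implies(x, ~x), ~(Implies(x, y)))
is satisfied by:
  {x: True}


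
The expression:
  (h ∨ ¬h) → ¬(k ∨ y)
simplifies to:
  ¬k ∧ ¬y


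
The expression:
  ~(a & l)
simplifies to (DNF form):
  ~a | ~l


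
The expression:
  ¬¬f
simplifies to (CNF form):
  f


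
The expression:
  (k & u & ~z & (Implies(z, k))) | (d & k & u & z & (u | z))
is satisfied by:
  {d: True, u: True, k: True, z: False}
  {u: True, k: True, d: False, z: False}
  {d: True, z: True, u: True, k: True}


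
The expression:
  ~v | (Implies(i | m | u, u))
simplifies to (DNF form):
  u | ~v | (~i & ~m)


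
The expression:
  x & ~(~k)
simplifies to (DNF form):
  k & x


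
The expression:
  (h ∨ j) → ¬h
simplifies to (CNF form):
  ¬h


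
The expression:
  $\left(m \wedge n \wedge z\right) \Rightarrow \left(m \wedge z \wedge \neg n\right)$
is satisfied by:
  {m: False, z: False, n: False}
  {n: True, m: False, z: False}
  {z: True, m: False, n: False}
  {n: True, z: True, m: False}
  {m: True, n: False, z: False}
  {n: True, m: True, z: False}
  {z: True, m: True, n: False}


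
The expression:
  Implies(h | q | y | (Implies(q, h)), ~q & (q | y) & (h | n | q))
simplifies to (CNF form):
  y & ~q & (h | n)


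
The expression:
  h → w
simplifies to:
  w ∨ ¬h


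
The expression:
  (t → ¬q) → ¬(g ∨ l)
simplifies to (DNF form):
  (q ∧ t) ∨ (¬g ∧ ¬l) ∨ (q ∧ t ∧ ¬g) ∨ (q ∧ t ∧ ¬l) ∨ (q ∧ ¬g ∧ ¬l) ∨ (t ∧ ¬g ∧ ¬l) ∨ (q ∧ t ∧ ¬g ∧ ¬l)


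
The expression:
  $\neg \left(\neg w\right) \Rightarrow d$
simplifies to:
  $d \vee \neg w$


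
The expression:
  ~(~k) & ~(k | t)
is never true.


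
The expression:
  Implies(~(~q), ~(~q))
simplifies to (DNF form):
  True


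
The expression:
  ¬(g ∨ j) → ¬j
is always true.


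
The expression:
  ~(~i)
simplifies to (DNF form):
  i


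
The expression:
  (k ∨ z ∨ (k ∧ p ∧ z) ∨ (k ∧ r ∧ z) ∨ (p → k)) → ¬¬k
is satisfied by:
  {k: True, p: True, z: False}
  {k: True, p: False, z: False}
  {k: True, z: True, p: True}
  {k: True, z: True, p: False}
  {p: True, z: False, k: False}


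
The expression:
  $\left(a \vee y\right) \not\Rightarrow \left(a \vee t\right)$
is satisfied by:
  {y: True, t: False, a: False}


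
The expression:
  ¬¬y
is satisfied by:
  {y: True}


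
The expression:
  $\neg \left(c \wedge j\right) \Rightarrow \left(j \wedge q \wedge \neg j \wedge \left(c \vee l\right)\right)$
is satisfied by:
  {c: True, j: True}


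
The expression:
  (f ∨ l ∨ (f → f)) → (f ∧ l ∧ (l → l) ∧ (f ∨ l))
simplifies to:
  f ∧ l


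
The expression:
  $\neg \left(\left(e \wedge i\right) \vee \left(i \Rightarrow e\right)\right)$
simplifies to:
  $i \wedge \neg e$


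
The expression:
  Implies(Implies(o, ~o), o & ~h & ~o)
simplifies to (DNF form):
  o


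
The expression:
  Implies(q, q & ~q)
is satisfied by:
  {q: False}


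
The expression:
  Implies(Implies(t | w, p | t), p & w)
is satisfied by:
  {p: True, w: True, t: False}
  {w: True, t: False, p: False}
  {t: True, p: True, w: True}


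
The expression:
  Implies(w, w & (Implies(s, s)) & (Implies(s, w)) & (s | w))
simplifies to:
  True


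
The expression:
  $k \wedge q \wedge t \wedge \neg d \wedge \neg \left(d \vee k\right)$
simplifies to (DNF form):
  $\text{False}$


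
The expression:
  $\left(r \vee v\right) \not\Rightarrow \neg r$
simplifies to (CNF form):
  $r$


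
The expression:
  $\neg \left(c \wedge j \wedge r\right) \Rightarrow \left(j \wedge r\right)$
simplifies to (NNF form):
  $j \wedge r$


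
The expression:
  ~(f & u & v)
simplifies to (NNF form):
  ~f | ~u | ~v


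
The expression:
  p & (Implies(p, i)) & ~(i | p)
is never true.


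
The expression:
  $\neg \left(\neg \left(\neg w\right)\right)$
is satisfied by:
  {w: False}


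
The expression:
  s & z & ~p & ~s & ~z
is never true.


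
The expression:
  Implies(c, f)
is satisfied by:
  {f: True, c: False}
  {c: False, f: False}
  {c: True, f: True}


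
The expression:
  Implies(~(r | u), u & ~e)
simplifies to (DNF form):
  r | u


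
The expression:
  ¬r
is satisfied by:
  {r: False}


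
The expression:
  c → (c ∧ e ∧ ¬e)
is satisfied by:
  {c: False}


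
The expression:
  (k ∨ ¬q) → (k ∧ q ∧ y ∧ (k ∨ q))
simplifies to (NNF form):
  q ∧ (y ∨ ¬k)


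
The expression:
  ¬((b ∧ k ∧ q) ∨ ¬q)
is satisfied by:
  {q: True, k: False, b: False}
  {b: True, q: True, k: False}
  {k: True, q: True, b: False}


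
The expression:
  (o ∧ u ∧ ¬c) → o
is always true.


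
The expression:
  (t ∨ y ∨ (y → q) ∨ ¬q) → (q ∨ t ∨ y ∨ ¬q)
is always true.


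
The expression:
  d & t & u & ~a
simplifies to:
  d & t & u & ~a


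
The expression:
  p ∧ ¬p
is never true.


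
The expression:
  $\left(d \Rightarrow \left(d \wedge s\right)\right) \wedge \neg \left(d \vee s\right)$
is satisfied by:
  {d: False, s: False}


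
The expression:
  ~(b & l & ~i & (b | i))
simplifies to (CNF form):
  i | ~b | ~l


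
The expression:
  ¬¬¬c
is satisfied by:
  {c: False}


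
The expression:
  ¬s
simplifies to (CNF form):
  ¬s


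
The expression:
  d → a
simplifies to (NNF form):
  a ∨ ¬d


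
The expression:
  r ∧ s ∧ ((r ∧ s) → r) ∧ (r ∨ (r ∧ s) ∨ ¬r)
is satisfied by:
  {r: True, s: True}


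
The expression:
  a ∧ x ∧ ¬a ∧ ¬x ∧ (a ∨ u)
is never true.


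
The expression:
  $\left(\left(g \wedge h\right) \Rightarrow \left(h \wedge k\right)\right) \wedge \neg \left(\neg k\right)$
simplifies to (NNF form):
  $k$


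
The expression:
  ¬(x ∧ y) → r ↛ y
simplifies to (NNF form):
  (r ∧ ¬y) ∨ (x ∧ y)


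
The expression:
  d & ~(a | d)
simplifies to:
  False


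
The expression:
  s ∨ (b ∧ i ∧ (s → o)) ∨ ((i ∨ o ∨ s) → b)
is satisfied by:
  {b: True, s: True, i: False, o: False}
  {b: True, o: True, s: True, i: False}
  {b: True, s: True, i: True, o: False}
  {b: True, o: True, s: True, i: True}
  {b: True, i: False, s: False, o: False}
  {b: True, o: True, i: False, s: False}
  {b: True, i: True, s: False, o: False}
  {b: True, o: True, i: True, s: False}
  {s: True, o: False, i: False, b: False}
  {o: True, s: True, i: False, b: False}
  {s: True, i: True, o: False, b: False}
  {o: True, s: True, i: True, b: False}
  {o: False, i: False, s: False, b: False}


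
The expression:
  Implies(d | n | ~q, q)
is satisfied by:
  {q: True}


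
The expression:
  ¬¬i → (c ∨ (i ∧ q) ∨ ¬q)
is always true.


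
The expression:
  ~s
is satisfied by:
  {s: False}


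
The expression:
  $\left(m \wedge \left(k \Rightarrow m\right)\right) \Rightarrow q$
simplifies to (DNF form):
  $q \vee \neg m$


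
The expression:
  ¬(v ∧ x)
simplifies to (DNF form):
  ¬v ∨ ¬x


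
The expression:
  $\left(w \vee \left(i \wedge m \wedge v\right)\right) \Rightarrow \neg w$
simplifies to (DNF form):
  $\neg w$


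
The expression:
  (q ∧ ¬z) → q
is always true.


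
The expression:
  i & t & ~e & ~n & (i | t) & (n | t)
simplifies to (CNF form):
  i & t & ~e & ~n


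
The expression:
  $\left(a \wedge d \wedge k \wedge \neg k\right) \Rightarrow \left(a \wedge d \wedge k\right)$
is always true.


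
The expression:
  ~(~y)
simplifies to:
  y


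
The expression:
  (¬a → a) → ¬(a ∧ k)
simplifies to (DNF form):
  ¬a ∨ ¬k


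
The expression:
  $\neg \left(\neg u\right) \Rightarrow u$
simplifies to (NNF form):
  $\text{True}$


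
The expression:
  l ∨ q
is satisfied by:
  {q: True, l: True}
  {q: True, l: False}
  {l: True, q: False}


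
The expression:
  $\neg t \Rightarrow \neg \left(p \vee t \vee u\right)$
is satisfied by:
  {t: True, u: False, p: False}
  {t: True, p: True, u: False}
  {t: True, u: True, p: False}
  {t: True, p: True, u: True}
  {p: False, u: False, t: False}


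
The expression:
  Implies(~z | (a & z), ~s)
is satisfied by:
  {z: True, a: False, s: False}
  {a: False, s: False, z: False}
  {z: True, a: True, s: False}
  {a: True, z: False, s: False}
  {s: True, z: True, a: False}


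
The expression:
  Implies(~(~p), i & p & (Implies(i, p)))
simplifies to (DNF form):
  i | ~p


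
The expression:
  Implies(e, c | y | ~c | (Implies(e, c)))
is always true.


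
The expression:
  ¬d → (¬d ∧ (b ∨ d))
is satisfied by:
  {b: True, d: True}
  {b: True, d: False}
  {d: True, b: False}


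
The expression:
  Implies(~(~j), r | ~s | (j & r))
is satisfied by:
  {r: True, s: False, j: False}
  {s: False, j: False, r: False}
  {r: True, j: True, s: False}
  {j: True, s: False, r: False}
  {r: True, s: True, j: False}
  {s: True, r: False, j: False}
  {r: True, j: True, s: True}


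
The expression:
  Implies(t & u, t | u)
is always true.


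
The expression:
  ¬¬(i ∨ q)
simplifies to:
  i ∨ q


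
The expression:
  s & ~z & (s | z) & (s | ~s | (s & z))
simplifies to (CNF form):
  s & ~z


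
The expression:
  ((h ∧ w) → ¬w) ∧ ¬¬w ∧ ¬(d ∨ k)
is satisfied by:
  {w: True, d: False, h: False, k: False}


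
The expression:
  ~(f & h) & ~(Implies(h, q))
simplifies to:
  h & ~f & ~q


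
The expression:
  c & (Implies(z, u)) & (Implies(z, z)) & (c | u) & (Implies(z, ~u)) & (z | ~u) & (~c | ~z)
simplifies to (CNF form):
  c & ~u & ~z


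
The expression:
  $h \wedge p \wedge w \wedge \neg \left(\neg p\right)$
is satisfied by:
  {h: True, p: True, w: True}


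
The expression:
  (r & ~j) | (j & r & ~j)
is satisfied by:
  {r: True, j: False}


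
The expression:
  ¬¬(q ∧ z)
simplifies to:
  q ∧ z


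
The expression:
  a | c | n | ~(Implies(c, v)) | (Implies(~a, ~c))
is always true.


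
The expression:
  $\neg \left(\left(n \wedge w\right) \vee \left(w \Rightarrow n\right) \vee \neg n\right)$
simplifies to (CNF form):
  $\text{False}$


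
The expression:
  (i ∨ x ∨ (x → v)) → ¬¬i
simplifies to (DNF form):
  i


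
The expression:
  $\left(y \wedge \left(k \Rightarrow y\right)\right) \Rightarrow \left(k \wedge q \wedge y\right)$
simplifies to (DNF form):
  $\left(k \wedge q\right) \vee \neg y$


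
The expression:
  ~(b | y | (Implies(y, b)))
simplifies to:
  False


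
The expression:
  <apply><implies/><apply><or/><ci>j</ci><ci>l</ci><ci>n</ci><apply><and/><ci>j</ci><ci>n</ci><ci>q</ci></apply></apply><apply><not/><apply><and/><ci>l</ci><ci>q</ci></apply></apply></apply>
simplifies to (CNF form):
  <apply><or/><apply><not/><ci>l</ci></apply><apply><not/><ci>q</ci></apply></apply>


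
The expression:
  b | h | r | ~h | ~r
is always true.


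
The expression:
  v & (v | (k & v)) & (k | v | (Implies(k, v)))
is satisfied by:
  {v: True}


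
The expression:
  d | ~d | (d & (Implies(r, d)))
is always true.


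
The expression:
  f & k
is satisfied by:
  {f: True, k: True}


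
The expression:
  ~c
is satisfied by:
  {c: False}


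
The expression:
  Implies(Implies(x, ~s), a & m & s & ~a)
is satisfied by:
  {s: True, x: True}


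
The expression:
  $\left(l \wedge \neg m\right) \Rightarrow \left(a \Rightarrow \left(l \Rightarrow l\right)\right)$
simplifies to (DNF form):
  $\text{True}$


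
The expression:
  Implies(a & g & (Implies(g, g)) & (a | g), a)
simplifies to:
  True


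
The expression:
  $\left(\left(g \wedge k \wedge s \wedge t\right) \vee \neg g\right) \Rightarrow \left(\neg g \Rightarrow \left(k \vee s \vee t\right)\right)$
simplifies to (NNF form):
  $g \vee k \vee s \vee t$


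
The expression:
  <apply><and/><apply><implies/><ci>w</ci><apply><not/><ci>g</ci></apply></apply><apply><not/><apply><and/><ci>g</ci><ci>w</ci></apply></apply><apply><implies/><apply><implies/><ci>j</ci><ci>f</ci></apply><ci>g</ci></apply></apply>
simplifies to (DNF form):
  <apply><or/><apply><and/><ci>g</ci><apply><not/><ci>g</ci></apply></apply><apply><and/><ci>g</ci><apply><not/><ci>w</ci></apply></apply><apply><and/><ci>g</ci><ci>j</ci><apply><not/><ci>g</ci></apply></apply><apply><and/><ci>g</ci><ci>j</ci><apply><not/><ci>w</ci></apply></apply><apply><and/><ci>g</ci><apply><not/><ci>f</ci></apply><apply><not/><ci>g</ci></apply></apply><apply><and/><ci>g</ci><apply><not/><ci>f</ci></apply><apply><not/><ci>w</ci></apply></apply><apply><and/><ci>j</ci><apply><not/><ci>f</ci></apply><apply><not/><ci>g</ci></apply></apply><apply><and/><ci>j</ci><apply><not/><ci>f</ci></apply><apply><not/><ci>w</ci></apply></apply></apply>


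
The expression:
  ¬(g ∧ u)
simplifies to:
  ¬g ∨ ¬u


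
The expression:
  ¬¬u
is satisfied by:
  {u: True}


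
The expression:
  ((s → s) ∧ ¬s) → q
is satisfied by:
  {q: True, s: True}
  {q: True, s: False}
  {s: True, q: False}


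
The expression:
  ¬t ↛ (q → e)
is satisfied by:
  {q: True, e: False, t: False}


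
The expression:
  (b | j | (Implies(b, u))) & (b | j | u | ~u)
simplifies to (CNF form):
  True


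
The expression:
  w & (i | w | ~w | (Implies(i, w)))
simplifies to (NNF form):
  w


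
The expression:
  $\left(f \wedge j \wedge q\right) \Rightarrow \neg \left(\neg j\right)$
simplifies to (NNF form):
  $\text{True}$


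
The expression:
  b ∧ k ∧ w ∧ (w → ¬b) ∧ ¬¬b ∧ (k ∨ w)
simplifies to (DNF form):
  False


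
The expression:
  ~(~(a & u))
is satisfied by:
  {a: True, u: True}


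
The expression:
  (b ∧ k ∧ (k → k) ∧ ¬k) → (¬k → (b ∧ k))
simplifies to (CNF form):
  True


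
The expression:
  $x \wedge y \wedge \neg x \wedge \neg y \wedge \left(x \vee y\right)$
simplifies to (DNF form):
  $\text{False}$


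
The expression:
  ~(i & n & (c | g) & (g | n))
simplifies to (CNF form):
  (~c | ~i | ~n) & (~g | ~i | ~n)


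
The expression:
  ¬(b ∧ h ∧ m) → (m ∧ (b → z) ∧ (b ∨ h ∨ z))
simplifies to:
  m ∧ (h ∨ z)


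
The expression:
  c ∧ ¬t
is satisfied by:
  {c: True, t: False}


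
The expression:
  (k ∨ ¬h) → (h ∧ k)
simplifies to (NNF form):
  h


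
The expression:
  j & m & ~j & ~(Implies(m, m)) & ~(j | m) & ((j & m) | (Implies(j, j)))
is never true.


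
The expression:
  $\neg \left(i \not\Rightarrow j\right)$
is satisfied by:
  {j: True, i: False}
  {i: False, j: False}
  {i: True, j: True}


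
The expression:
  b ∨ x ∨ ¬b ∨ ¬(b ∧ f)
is always true.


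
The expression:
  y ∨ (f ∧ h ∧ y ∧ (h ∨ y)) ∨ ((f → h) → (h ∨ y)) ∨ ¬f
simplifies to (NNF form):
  True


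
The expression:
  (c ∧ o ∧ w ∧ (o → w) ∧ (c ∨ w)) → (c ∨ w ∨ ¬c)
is always true.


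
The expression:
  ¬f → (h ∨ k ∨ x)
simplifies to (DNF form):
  f ∨ h ∨ k ∨ x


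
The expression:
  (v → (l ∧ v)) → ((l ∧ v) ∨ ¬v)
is always true.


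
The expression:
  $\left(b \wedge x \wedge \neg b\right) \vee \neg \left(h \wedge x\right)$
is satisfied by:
  {h: False, x: False}
  {x: True, h: False}
  {h: True, x: False}


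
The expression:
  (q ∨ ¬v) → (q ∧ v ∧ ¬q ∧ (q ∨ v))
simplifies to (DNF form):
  v ∧ ¬q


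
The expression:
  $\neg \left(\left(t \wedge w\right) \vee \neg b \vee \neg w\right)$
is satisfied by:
  {w: True, b: True, t: False}


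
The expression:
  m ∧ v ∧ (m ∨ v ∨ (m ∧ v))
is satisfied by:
  {m: True, v: True}


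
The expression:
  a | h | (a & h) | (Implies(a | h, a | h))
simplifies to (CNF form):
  True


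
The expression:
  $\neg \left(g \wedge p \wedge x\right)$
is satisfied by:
  {p: False, x: False, g: False}
  {g: True, p: False, x: False}
  {x: True, p: False, g: False}
  {g: True, x: True, p: False}
  {p: True, g: False, x: False}
  {g: True, p: True, x: False}
  {x: True, p: True, g: False}


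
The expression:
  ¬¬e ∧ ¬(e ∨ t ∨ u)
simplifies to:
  False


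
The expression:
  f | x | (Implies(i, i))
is always true.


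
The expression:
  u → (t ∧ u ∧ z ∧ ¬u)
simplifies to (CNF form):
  ¬u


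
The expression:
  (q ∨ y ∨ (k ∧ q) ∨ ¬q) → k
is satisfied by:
  {k: True}


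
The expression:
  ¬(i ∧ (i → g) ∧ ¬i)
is always true.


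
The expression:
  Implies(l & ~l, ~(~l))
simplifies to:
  True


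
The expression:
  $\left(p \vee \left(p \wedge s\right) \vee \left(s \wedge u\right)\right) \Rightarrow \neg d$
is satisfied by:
  {s: False, u: False, d: False, p: False}
  {u: True, p: False, s: False, d: False}
  {s: True, p: False, u: False, d: False}
  {u: True, s: True, p: False, d: False}
  {p: True, s: False, u: False, d: False}
  {p: True, u: True, s: False, d: False}
  {p: True, s: True, u: False, d: False}
  {p: True, u: True, s: True, d: False}
  {d: True, p: False, s: False, u: False}
  {d: True, u: True, p: False, s: False}
  {d: True, s: True, p: False, u: False}


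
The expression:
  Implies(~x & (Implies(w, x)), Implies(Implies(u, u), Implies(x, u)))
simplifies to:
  True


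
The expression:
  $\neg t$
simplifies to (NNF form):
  $\neg t$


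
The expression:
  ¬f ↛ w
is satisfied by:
  {w: True, f: False}
  {f: False, w: False}
  {f: True, w: True}


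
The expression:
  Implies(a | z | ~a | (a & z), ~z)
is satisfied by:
  {z: False}


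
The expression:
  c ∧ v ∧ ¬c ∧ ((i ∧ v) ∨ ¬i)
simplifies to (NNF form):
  False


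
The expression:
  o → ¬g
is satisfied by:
  {g: False, o: False}
  {o: True, g: False}
  {g: True, o: False}


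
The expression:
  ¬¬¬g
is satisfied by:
  {g: False}


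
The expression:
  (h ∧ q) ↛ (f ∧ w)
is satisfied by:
  {h: True, q: True, w: False, f: False}
  {h: True, f: True, q: True, w: False}
  {h: True, w: True, q: True, f: False}


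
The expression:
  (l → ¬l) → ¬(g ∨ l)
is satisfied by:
  {l: True, g: False}
  {g: False, l: False}
  {g: True, l: True}


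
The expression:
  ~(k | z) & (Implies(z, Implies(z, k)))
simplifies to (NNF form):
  ~k & ~z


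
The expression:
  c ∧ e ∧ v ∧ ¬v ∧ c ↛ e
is never true.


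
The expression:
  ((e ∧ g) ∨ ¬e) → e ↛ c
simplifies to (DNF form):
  (e ∧ ¬c) ∨ (e ∧ ¬g)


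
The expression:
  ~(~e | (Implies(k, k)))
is never true.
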